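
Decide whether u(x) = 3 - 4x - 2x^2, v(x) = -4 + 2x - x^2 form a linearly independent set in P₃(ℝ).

linearly independent

Take coordinates with respect to the standard basis {1, x, …, x^3}.
Row-reduce the matrix whose columns are u, v.
The reduction yields 2 nonzero rows, so the rank is 2.
Since rank = 2 (the number of vectors), the set is linearly independent.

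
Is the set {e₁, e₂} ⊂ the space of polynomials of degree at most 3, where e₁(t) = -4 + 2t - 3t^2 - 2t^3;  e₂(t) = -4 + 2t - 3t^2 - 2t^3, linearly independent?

Write each element as a coordinate vector in ℝ⁴ using {1, t, …, t^3}.
Two of the vectors are equal, giving an immediate dependence.

linearly dependent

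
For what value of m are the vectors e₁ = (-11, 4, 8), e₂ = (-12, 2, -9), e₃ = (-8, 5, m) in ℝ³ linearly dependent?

m = 43/2

Dependence holds iff the 3×3 matrix [e₁ e₂ e₃] is singular.
Cofactor expansion gives det = 26*m - 559.
Solving 26*m - 559 = 0 yields m = 43/2.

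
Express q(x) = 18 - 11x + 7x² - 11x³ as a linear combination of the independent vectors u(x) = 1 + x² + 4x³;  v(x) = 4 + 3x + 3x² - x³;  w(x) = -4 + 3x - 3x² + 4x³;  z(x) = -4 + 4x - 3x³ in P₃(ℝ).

q = -2u + v - 2w - 2z

Take coordinate vectors relative to {1, x, …, x³}.
Solve the system with u, v, w, z as columns and q as the right-hand side.
Back-substitution yields (α₁, …, α₄) = (-2, 1, -2, -2).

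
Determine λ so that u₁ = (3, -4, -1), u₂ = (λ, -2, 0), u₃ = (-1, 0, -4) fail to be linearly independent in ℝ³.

The set is linearly dependent precisely when det[u₁; u₂; u₃] = 0.
Expanding, det = 26 - 16*λ.
Setting this to zero gives λ = 13/8.

λ = 13/8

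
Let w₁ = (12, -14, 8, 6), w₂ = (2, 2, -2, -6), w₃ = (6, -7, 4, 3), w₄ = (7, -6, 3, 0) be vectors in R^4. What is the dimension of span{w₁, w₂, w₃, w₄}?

Put the 4×4 matrix [w₁|w₂|w₃|w₄] into echelon form.
Reduction leaves 2 leading entries, giving rank 2.

dim = 2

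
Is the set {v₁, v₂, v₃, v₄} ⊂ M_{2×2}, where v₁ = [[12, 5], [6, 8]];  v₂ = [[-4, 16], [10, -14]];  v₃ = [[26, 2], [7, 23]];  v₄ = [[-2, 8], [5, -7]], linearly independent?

linearly dependent

Write each element as a coordinate vector in ℝ⁴ using {E₁₁, E₁₂, E₂₁, E₂₂}.
The matrix [v₁|v₂|v₃|v₄] has determinant 0.
A zero determinant means the columns are linearly dependent.
Indeed 4v₁ - v₂ - 2v₃ = 0.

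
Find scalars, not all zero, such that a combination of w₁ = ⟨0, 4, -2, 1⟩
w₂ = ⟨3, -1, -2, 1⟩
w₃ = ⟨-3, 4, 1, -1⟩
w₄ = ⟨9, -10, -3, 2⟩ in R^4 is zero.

w₁ - 2w₂ + w₃ + w₄ = 0

Write the vectors as columns of a matrix and find a nonzero vector in its null space.
The free variable yields coefficients (1, -2, 1, 1) (any nonzero multiple also works).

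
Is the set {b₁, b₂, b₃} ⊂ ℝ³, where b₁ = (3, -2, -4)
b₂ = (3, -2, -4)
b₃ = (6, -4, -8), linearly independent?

Row-reduce the matrix whose columns are b₁, b₂, b₃.
The reduction yields 1 nonzero row, so the rank is 1.
Since rank 1 < 3, the set is linearly dependent.

linearly dependent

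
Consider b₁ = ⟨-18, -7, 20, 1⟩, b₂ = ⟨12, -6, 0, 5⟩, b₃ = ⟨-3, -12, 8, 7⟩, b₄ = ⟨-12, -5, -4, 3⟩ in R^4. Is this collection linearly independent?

linearly dependent

The matrix [b₁|b₂|b₃|b₄] has determinant 0.
A zero determinant means the columns are linearly dependent.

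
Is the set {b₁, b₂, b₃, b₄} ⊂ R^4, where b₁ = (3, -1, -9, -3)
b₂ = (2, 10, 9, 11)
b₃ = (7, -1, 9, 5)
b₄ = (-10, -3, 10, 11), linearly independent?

linearly independent

Place the vectors as rows of a 4×4 matrix and reduce to echelon form.
The reduction yields 4 nonzero rows, so the rank is 4.
Since rank = 4 (the number of vectors), the set is linearly independent.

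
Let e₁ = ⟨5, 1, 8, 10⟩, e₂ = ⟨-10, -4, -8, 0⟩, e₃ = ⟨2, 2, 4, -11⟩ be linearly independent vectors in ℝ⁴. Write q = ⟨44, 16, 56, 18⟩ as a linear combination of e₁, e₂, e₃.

Solve the system with e₁, e₂, e₃ as columns and q as the right-hand side.
The system has the unique solution (a₁, a₂, a₃) = (4, -2, 2).

q = 4e₁ - 2e₂ + 2e₃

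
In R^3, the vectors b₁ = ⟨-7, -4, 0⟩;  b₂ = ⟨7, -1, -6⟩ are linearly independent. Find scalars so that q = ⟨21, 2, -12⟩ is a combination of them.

q = -b₁ + 2b₂

Write q = c₁b₁ + c₂b₂ and equate components.
Back-substitution yields (c₁, c₂) = (-1, 2).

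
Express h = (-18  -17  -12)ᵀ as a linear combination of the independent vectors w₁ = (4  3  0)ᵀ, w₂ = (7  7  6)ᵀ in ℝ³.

h = -w₁ - 2w₂

Write h = α₁w₁ + α₂w₂ and equate components.
The system has the unique solution (α₁, α₂) = (-1, -2).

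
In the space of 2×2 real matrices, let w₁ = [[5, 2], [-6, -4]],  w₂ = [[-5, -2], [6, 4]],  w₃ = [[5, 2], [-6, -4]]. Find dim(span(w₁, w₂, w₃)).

1

Represent each element by its coordinate vector in ℝ⁴.
Apply Gaussian elimination to the matrix whose rows are w₁, w₂, w₃.
There is 1 pivot column, so rank = 1.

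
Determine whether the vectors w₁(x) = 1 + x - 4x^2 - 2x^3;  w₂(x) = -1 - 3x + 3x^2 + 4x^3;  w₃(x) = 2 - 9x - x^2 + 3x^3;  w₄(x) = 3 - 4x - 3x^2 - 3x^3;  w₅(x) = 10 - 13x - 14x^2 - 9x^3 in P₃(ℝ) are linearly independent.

linearly dependent

Take coordinates with respect to the standard basis {1, x, …, x^3}.
There are 5 vectors in a 4-dimensional space, so they cannot be linearly independent.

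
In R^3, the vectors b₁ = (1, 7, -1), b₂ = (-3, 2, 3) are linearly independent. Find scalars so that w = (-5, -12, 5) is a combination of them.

Set up the augmented matrix [b₁ | b₂ | w] and row-reduce.
Row-reducing the augmented matrix gives the unique coefficients (a₁, a₂) = (-2, 1).

w = -2b₁ + b₂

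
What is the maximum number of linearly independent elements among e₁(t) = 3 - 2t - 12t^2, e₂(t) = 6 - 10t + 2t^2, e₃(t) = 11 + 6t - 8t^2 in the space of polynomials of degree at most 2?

3

Use coordinates relative to {1, t, t^2}.
Form the matrix with e₁, e₂, e₃ as columns and reduce.
The echelon form has 3 nonzero rows, so the rank is 3.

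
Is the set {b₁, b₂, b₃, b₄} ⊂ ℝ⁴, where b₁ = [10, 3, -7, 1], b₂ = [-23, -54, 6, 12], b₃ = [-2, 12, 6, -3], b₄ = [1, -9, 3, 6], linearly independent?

The matrix [b₁|b₂|b₃|b₄] has determinant 0.
A zero determinant means the columns are linearly dependent.
Indeed 3b₁ + b₂ + 3b₃ - b₄ = 0.

linearly dependent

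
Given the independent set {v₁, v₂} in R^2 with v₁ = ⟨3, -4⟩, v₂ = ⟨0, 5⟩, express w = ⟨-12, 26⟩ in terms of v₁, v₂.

Since v₁, v₂ are independent, the coefficients expressing w are uniquely determined by a linear system.
The system has the unique solution (α₁, α₂) = (-4, 2).

w = -4v₁ + 2v₂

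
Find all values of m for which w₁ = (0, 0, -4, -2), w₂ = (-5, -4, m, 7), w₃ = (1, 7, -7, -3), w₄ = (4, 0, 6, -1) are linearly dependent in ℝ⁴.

The vectors are dependent exactly when the determinant of the matrix with rows w₁, w₂, w₃, w₄ vanishes.
Cofactor expansion gives det = 320 - 56*m.
Setting this to zero gives m = 40/7.

m = 40/7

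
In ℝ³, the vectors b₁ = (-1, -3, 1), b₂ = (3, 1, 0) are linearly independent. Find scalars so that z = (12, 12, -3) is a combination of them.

z = -3b₁ + 3b₂

Set up the augmented matrix [b₁ | b₂ | z] and row-reduce.
Row-reducing the augmented matrix gives the unique coefficients (c₁, c₂) = (-3, 3).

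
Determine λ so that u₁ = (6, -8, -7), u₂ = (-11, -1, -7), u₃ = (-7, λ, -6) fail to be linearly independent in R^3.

Dependence holds iff the 3×3 matrix [u₁ u₂ u₃] is singular.
Cofactor expansion gives det = 119*λ + 221.
Solving 119*λ + 221 = 0 yields λ = -13/7.

λ = -13/7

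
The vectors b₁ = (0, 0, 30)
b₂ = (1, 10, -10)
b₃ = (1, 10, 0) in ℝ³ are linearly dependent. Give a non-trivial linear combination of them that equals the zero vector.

b₁ + 3b₂ - 3b₃ = 0

Set up α₁b₁ + … + α₃b₃ = 0 and solve the homogeneous system.
One solution (up to scaling) is (1, 3, -3).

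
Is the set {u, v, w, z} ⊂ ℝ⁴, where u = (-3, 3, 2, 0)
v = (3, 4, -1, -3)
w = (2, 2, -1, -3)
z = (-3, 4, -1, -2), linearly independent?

linearly independent

The matrix [u|v|w|z] has determinant 77.
A nonzero determinant means the columns are linearly independent.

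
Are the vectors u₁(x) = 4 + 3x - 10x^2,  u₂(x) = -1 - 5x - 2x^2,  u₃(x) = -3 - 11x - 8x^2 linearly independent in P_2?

linearly independent

Take coordinates with respect to the standard basis {1, x, x^2}.
Place the vectors as rows of a 3×3 matrix and reduce to echelon form.
The reduction yields 3 nonzero rows, so the rank is 3.
Since rank = 3 (the number of vectors), the set is linearly independent.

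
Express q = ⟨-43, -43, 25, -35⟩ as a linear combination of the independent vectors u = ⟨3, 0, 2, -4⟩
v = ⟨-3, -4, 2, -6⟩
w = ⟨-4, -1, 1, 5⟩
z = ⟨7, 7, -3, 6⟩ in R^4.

Since u, v, w, z are independent, the coefficients expressing q are uniquely determined by a linear system.
Back-substitution yields (a₁, …, a₄) = (2, 3, 3, -4).

q = 2u + 3v + 3w - 4z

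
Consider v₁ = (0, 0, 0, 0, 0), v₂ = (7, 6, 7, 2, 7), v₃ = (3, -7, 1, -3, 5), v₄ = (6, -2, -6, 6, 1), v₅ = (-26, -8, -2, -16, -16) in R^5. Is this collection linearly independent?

One of the vectors is the zero vector, so the set is linearly dependent.

linearly dependent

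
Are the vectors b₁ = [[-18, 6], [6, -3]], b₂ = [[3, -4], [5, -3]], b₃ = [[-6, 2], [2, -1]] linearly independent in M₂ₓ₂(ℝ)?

linearly dependent

Write each element as a coordinate vector in ℝ⁴ using {E₁₁, E₁₂, E₂₁, E₂₂}.
One vector is a scalar multiple of another, so the set is dependent.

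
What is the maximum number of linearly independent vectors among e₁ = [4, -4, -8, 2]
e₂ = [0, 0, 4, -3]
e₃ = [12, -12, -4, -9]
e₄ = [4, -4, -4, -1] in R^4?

Apply Gaussian elimination to the matrix whose rows are e₁, e₂, e₃, e₄.
Reduction leaves 2 leading entries, giving rank 2.

2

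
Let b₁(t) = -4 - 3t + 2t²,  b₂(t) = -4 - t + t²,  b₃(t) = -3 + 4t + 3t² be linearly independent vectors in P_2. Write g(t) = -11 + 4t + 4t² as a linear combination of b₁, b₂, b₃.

Work in coordinates with respect to the standard basis {1, t, t²}.
Write g = α₁b₁ + … + α₃b₃ and equate components.
Row-reducing the augmented matrix gives the unique coefficients (α₁, α₂, α₃) = (-1, 3, 1).

g = -b₁ + 3b₂ + b₃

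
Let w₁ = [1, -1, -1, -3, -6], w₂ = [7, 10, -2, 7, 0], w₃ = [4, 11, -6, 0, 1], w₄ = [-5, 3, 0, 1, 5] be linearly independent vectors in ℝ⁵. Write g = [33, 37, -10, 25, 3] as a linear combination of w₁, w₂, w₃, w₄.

Since w₁, w₂, w₃, w₄ are independent, the coefficients expressing g are uniquely determined by a linear system.
The system has the unique solution (a₁, …, a₄) = (-2, 3, 1, -2).

g = -2w₁ + 3w₂ + w₃ - 2w₄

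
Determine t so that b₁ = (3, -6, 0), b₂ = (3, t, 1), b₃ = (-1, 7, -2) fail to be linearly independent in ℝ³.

t = -17/2

The set is linearly dependent precisely when det[b₁; b₂; b₃] = 0.
Cofactor expansion gives det = -6*t - 51.
Solving -6*t - 51 = 0 yields t = -17/2.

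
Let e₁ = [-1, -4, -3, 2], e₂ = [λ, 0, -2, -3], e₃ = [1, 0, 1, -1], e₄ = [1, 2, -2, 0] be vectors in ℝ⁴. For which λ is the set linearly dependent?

λ = 6

The vectors are dependent exactly when the determinant of the matrix with rows e₁, e₂, e₃, e₄ vanishes.
Expanding, det = 60 - 10*λ.
Setting this to zero gives λ = 6.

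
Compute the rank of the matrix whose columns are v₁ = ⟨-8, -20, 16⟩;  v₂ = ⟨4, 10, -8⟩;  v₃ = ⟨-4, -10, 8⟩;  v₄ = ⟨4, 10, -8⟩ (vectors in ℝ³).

1

Row-reduce the 4×3 matrix with these as rows.
Exactly 1 pivot survives; hence the rank is 1.
(With 4 elements in a 3-dimensional space the rank is at most 3.)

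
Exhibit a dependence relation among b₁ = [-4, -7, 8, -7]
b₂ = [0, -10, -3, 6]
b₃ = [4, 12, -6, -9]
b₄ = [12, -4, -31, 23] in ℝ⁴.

2b₁ - 3b₂ - b₃ + b₄ = 0

Row-reduce the matrix with b₁, b₂, b₃, b₄ as columns; the null space gives the coefficients.
One solution (up to scaling) is (2, -3, -1, 1).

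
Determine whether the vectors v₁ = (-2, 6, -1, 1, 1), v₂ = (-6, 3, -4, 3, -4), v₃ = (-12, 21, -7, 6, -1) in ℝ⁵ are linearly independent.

linearly dependent

Place the vectors as rows of a 3×5 matrix and reduce to echelon form.
The reduction yields 2 nonzero rows, so the rank is 2.
Since rank 2 < 3, the set is linearly dependent.
Indeed 3v₁ + v₂ - v₃ = 0.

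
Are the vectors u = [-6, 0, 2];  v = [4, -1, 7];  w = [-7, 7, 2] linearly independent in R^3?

Form the 3×3 matrix with these as columns; its determinant is 348.
A nonzero determinant means the columns are linearly independent.

linearly independent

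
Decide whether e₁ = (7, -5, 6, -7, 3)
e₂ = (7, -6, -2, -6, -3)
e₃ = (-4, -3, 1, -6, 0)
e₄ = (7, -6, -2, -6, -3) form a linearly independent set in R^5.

Two of the vectors are equal, giving an immediate dependence.

linearly dependent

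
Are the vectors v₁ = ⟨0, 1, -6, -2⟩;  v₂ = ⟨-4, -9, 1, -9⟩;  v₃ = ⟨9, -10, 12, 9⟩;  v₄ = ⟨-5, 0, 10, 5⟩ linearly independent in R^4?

Place the vectors as rows of a 4×4 matrix and reduce to echelon form.
The reduction yields 4 nonzero rows, so the rank is 4.
Since rank = 4 (the number of vectors), the set is linearly independent.

linearly independent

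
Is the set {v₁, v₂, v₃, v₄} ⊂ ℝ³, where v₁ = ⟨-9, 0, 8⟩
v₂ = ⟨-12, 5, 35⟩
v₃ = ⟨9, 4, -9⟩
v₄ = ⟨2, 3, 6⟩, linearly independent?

There are 4 vectors in a 3-dimensional space, so they cannot be linearly independent.

linearly dependent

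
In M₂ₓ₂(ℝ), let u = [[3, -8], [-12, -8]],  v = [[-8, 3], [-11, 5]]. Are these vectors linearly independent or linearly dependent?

linearly independent

Take coordinates with respect to the standard basis {E₁₁, E₁₂, E₂₁, E₂₂}.
Place the vectors as rows of a 2×4 matrix and reduce to echelon form.
The reduction yields 2 nonzero rows, so the rank is 2.
Since rank = 2 (the number of vectors), the set is linearly independent.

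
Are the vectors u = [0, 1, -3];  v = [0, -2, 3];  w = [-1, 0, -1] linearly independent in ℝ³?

linearly independent

The matrix [u|v|w] has determinant 3.
A nonzero determinant means the columns are linearly independent.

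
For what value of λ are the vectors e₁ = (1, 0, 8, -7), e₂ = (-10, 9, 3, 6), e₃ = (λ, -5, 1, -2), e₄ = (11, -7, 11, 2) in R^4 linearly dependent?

The set is linearly dependent precisely when det[e₁; e₂; e₃; e₄] = 0.
Expanding, det = 8184 - 1320*λ.
This vanishes exactly when λ = 31/5.

λ = 31/5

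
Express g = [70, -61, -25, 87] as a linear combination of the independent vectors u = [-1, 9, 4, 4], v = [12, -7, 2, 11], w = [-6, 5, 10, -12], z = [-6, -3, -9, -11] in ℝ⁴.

Write g = c₁u + … + c₄z and equate components.
Back-substitution yields (c₁, …, c₄) = (-4, 2, -4, -3).

g = -4u + 2v - 4w - 3z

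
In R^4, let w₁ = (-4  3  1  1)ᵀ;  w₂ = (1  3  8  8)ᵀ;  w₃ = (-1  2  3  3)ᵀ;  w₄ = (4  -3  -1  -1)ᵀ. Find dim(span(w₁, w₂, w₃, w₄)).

dim = 2

Put the 4×4 matrix [w₁|w₂|w₃|w₄] into echelon form.
Reduction leaves 2 leading entries, giving rank 2.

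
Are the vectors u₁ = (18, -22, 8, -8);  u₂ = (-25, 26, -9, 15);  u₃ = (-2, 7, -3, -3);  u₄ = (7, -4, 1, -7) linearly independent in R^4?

Form the 4×4 matrix with these as columns; its determinant is 0.
A zero determinant means the columns are linearly dependent.

linearly dependent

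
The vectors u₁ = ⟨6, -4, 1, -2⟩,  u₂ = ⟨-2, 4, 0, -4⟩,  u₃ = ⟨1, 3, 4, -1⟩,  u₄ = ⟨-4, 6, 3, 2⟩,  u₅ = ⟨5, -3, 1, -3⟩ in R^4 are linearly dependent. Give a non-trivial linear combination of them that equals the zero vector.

Row-reduce the matrix with u₁, u₂, u₃, u₄, u₅ as columns; the null space gives the coefficients.
A generator of the null space is (0, 0, 1, -1, -1).

u₃ - u₄ - u₅ = 0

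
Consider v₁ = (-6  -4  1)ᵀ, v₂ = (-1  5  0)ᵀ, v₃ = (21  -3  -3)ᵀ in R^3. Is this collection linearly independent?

linearly dependent

Row-reduce the matrix whose columns are v₁, v₂, v₃.
The reduction yields 2 nonzero rows, so the rank is 2.
Since rank 2 < 3, the set is linearly dependent.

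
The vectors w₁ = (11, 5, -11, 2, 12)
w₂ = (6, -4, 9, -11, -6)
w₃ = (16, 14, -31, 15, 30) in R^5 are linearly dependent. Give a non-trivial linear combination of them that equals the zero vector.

Set up α₁w₁ + … + α₃w₃ = 0 and solve the homogeneous system.
A generator of the null space is (2, -1, -1).

2w₁ - w₂ - w₃ = 0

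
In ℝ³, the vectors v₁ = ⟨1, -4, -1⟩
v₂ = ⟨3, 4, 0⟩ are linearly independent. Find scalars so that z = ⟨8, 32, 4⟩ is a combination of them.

z = -4v₁ + 4v₂

Solve the system with v₁, v₂ as columns and z as the right-hand side.
Back-substitution yields (c₁, c₂) = (-4, 4).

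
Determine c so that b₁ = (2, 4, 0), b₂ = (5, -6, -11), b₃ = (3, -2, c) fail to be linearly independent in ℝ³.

c = -11/2

The set is linearly dependent precisely when det[b₁; b₂; b₃] = 0.
Expanding, det = -32*c - 176.
Solving -32*c - 176 = 0 yields c = -11/2.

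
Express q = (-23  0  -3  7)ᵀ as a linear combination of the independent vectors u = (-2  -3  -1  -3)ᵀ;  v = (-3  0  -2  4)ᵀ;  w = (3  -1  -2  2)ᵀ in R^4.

Solve the system with u, v, w as columns and q as the right-hand side.
Back-substitution yields (α₁, α₂, α₃) = (1, 4, -3).

q = u + 4v - 3w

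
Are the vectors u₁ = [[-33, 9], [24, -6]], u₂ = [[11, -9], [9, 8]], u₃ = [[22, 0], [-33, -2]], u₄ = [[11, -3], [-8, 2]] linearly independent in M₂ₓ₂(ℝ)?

linearly dependent

Take coordinates with respect to the standard basis {E₁₁, E₁₂, E₂₁, E₂₂}.
The matrix [u₁|u₂|u₃|u₄] has determinant 0.
A zero determinant means the columns are linearly dependent.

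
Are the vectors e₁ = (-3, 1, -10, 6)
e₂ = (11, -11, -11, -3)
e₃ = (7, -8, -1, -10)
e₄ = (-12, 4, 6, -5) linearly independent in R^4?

linearly independent

Place the vectors as rows of a 4×4 matrix and reduce to echelon form.
The reduction yields 4 nonzero rows, so the rank is 4.
Since rank = 4 (the number of vectors), the set is linearly independent.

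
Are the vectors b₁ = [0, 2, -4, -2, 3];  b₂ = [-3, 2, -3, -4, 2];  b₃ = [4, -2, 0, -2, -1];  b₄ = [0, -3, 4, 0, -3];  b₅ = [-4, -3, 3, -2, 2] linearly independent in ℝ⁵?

linearly independent

Form the 5×5 matrix with these as columns; its determinant is -80.
A nonzero determinant means the columns are linearly independent.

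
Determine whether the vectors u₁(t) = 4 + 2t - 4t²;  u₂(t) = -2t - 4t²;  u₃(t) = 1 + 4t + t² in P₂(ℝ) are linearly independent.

Take coordinates with respect to the standard basis {1, t, t²}.
Form the 3×3 matrix with these as columns; its determinant is 40.
A nonzero determinant means the columns are linearly independent.

linearly independent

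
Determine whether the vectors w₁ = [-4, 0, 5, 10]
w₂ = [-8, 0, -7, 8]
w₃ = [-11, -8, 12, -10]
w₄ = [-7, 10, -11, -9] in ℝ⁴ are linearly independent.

Form the 4×4 matrix with these as columns; its determinant is -31492.
A nonzero determinant means the columns are linearly independent.

linearly independent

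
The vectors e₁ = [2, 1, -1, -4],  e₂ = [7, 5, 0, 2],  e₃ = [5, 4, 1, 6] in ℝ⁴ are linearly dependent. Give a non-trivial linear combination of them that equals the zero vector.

e₁ - e₂ + e₃ = 0

Set up α₁e₁ + … + α₃e₃ = 0 and solve the homogeneous system.
One solution (up to scaling) is (1, -1, 1).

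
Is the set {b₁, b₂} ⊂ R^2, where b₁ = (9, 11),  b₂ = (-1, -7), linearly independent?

linearly independent

Place the vectors as rows of a 2×2 matrix and reduce to echelon form.
The reduction yields 2 nonzero rows, so the rank is 2.
Since rank = 2 (the number of vectors), the set is linearly independent.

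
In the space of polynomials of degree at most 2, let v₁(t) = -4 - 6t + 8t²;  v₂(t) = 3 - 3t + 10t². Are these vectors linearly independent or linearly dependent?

Take coordinates with respect to the standard basis {1, t, t²}.
Place the vectors as rows of a 2×3 matrix and reduce to echelon form.
The reduction yields 2 nonzero rows, so the rank is 2.
Since rank = 2 (the number of vectors), the set is linearly independent.

linearly independent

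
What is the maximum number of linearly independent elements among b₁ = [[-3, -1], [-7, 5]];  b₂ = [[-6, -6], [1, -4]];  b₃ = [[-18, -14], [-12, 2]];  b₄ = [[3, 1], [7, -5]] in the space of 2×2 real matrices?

2

Use coordinates relative to {E₁₁, E₁₂, E₂₁, E₂₂}.
Form the matrix with b₁, b₂, b₃, b₄ as columns and reduce.
There are 2 pivot columns, so rank = 2.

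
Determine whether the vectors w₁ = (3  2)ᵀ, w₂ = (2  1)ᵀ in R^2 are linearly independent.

linearly independent

Form the 2×2 matrix with these as columns; its determinant is -1.
A nonzero determinant means the columns are linearly independent.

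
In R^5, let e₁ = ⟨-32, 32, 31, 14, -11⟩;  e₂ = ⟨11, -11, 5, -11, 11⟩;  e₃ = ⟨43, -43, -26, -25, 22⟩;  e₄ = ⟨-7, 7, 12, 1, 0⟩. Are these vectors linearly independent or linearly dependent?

linearly dependent

Place the vectors as rows of a 4×5 matrix and reduce to echelon form.
The reduction yields 2 nonzero rows, so the rank is 2.
Since rank 2 < 4, the set is linearly dependent.
Indeed e₁ - e₂ + e₃ = 0.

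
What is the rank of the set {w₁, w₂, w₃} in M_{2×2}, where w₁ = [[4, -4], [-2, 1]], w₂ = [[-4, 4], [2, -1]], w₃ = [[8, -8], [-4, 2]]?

Use coordinates relative to {E₁₁, E₁₂, E₂₁, E₂₂}.
Apply Gaussian elimination to the matrix whose rows are w₁, w₂, w₃.
There is 1 pivot column, so rank = 1.

1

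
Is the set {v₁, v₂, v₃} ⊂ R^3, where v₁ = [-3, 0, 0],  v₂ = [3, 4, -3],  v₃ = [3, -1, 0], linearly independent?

linearly independent

Row-reduce the matrix whose columns are v₁, v₂, v₃.
The reduction yields 3 nonzero rows, so the rank is 3.
Since rank = 3 (the number of vectors), the set is linearly independent.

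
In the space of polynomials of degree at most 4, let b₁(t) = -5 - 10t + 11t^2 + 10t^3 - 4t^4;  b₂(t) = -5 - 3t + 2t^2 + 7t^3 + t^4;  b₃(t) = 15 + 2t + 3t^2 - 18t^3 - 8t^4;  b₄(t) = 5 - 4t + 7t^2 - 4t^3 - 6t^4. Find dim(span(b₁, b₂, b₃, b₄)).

2

Represent each element by its coordinate vector in ℝ⁵.
Apply Gaussian elimination to the matrix whose rows are b₁, b₂, b₃, b₄.
There are 2 pivot columns, so rank = 2.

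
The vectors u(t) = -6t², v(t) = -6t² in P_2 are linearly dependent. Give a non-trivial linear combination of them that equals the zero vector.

Pass to coordinate vectors relative to the basis {1, t, t²}.
Row-reduce the matrix with u, v as columns; the null space gives the coefficients.
A generator of the null space is (1, -1).

u - v = 0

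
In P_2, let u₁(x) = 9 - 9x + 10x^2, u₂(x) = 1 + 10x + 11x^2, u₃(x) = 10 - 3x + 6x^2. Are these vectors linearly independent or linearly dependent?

Write each element as a coordinate vector in ℝ³ using {1, x, x^2}.
The matrix [u₁|u₂|u₃] has determinant -1129.
A nonzero determinant means the columns are linearly independent.

linearly independent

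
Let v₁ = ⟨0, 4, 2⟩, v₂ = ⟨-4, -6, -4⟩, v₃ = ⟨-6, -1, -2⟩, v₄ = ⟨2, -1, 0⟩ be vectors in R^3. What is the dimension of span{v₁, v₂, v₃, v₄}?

Form the matrix with v₁, v₂, v₃, v₄ as columns and reduce.
There are 2 pivot columns, so rank = 2.
(With 4 elements in a 3-dimensional space the rank is at most 3.)

dim = 2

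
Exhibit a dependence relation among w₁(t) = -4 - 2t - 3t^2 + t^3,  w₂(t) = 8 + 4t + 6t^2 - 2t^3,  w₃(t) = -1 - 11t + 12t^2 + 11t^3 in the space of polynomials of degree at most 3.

2w₁ + w₂ = 0

Take coordinates with respect to {1, t, …, t^3}.
Set up α₁w₁ + … + α₃w₃ = 0 and solve the homogeneous system.
The free variable yields coefficients (2, 1, 0) (any nonzero multiple also works).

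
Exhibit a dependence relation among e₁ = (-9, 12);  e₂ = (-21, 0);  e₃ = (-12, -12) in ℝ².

e₁ - e₂ + e₃ = 0

Set up α₁e₁ + … + α₃e₃ = 0 and solve the homogeneous system.
A generator of the null space is (1, -1, 1).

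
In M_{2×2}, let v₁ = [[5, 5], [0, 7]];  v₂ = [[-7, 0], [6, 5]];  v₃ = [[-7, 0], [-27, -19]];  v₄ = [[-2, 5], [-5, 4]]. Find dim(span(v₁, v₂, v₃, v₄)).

Use coordinates relative to {E₁₁, E₁₂, E₂₁, E₂₂}.
Row-reduce the 4×4 matrix with these as rows.
Exactly 3 pivots survive; hence the rank is 3.

3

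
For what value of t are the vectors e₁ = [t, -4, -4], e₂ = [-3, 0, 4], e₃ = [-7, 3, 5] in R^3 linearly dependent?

Dependence holds iff the 3×3 matrix [e₁ e₂ e₃] is singular.
The determinant works out to 88 - 12*t.
This vanishes exactly when t = 22/3.

t = 22/3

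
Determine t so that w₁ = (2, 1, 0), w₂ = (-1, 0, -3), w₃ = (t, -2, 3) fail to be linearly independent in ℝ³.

t = -3

The set is linearly dependent precisely when det[w₁; w₂; w₃] = 0.
Cofactor expansion gives det = -3*t - 9.
This vanishes exactly when t = -3.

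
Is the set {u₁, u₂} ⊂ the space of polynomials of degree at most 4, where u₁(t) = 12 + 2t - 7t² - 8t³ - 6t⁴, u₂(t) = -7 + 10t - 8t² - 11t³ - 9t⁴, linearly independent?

Write each element as a coordinate vector in ℝ⁵ using {1, t, …, t⁴}.
Place the vectors as rows of a 2×5 matrix and reduce to echelon form.
The reduction yields 2 nonzero rows, so the rank is 2.
Since rank = 2 (the number of vectors), the set is linearly independent.

linearly independent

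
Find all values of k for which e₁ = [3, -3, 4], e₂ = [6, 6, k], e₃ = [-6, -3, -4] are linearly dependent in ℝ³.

The vectors are dependent exactly when the determinant of the matrix with rows e₁, e₂, e₃ vanishes.
The determinant works out to 27*k - 72.
Solving 27*k - 72 = 0 yields k = 8/3.

k = 8/3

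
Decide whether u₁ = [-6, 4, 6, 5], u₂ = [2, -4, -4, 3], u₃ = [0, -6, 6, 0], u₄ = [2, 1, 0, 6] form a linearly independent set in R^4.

Row-reduce the matrix whose columns are u₁, u₂, u₃, u₄.
The reduction yields 4 nonzero rows, so the rank is 4.
Since rank = 4 (the number of vectors), the set is linearly independent.

linearly independent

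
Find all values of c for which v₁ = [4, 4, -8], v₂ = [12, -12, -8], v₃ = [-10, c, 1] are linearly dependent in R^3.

c = 37/2

The vectors are dependent exactly when the determinant of the matrix with rows v₁, v₂, v₃ vanishes.
The determinant works out to 1184 - 64*c.
Solving 1184 - 64*c = 0 yields c = 37/2.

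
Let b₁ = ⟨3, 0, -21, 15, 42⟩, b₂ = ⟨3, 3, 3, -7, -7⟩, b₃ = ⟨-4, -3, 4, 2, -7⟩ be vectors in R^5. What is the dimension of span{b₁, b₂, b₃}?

Row-reduce the 3×5 matrix with these as rows.
There are 2 pivot columns, so rank = 2.

2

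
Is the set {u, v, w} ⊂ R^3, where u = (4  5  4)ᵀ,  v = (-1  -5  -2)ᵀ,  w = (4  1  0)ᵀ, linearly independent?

linearly independent

Place the vectors as rows of a 3×3 matrix and reduce to echelon form.
The reduction yields 3 nonzero rows, so the rank is 3.
Since rank = 3 (the number of vectors), the set is linearly independent.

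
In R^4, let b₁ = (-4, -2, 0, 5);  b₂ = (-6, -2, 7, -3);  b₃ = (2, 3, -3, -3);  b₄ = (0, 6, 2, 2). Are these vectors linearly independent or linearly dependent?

Form the 4×4 matrix with these as columns; its determinant is 1140.
A nonzero determinant means the columns are linearly independent.

linearly independent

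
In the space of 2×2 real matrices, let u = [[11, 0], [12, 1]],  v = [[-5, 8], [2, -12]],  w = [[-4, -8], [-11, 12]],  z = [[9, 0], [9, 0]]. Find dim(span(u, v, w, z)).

Represent each element by its coordinate vector in ℝ⁴.
Row-reduce the 4×4 matrix with these as rows.
The echelon form has 3 nonzero rows, so the rank is 3.

3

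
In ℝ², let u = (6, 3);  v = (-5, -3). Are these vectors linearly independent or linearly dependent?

Form the 2×2 matrix with these as columns; its determinant is -3.
A nonzero determinant means the columns are linearly independent.

linearly independent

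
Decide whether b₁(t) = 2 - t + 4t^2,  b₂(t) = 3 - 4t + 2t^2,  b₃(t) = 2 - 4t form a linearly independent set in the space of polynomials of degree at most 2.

Take coordinates with respect to the standard basis {1, t, t^2}.
The matrix [b₁|b₂|b₃] has determinant -4.
A nonzero determinant means the columns are linearly independent.

linearly independent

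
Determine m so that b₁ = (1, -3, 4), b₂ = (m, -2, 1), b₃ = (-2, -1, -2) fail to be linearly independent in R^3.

m = -1/2

Place the vectors as rows of a 3×3 matrix; dependence ⇔ determinant zero.
The determinant works out to -10*m - 5.
Setting this to zero gives m = -1/2.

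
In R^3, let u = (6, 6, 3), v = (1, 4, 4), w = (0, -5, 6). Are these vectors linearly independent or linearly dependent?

linearly independent

Row-reduce the matrix whose columns are u, v, w.
The reduction yields 3 nonzero rows, so the rank is 3.
Since rank = 3 (the number of vectors), the set is linearly independent.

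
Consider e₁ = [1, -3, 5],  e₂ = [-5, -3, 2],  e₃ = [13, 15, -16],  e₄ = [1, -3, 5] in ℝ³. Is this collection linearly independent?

There are 4 vectors in a 3-dimensional space, so they cannot be linearly independent.

linearly dependent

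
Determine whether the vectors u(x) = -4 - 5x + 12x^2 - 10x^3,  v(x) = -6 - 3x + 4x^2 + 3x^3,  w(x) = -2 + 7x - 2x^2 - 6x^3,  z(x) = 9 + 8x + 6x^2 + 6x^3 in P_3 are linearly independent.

linearly independent

Take coordinates with respect to the standard basis {1, x, …, x^3}.
Row-reduce the matrix whose columns are u, v, w, z.
The reduction yields 4 nonzero rows, so the rank is 4.
Since rank = 4 (the number of vectors), the set is linearly independent.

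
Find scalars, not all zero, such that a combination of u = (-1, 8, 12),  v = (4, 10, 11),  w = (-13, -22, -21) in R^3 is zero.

u - 3v - w = 0

Solve the homogeneous system with u, v, w as columns by row-reducing the coefficient matrix.
The free variable yields coefficients (1, -3, -1) (any nonzero multiple also works).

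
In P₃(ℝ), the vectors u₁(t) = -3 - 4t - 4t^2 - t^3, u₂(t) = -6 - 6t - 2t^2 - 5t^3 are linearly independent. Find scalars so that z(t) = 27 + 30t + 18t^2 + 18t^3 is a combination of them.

z = -3u₁ - 3u₂

Identify each element with its coordinate vector in ℝ⁴ via {1, t, …, t^3}.
Set up the augmented matrix [u₁ | u₂ | z] and row-reduce.
Row-reducing the augmented matrix gives the unique coefficients (a₁, a₂) = (-3, -3).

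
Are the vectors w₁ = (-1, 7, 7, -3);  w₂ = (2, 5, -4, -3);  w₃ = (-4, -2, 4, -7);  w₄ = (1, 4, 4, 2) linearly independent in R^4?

linearly independent

Form the 4×4 matrix with these as columns; its determinant is -255.
A nonzero determinant means the columns are linearly independent.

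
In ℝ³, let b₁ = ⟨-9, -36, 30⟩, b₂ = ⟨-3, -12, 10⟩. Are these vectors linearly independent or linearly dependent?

linearly dependent

One vector is a scalar multiple of another, so the set is dependent.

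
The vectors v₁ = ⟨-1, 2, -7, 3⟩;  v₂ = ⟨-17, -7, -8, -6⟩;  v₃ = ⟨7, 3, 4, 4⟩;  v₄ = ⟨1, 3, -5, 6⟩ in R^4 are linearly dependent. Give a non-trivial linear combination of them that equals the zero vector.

Solve the homogeneous system with v₁, v₂, v₃, v₄ as columns by row-reducing the coefficient matrix.
The free variable yields coefficients (2, 1, 3, -2) (any nonzero multiple also works).

2v₁ + v₂ + 3v₃ - 2v₄ = 0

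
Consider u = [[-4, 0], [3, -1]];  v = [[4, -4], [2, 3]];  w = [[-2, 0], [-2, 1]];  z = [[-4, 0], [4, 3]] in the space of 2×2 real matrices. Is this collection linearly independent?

linearly independent

Take coordinates with respect to the standard basis {E₁₁, E₁₂, E₂₁, E₂₂}.
Form the 4×4 matrix with these as columns; its determinant is -248.
A nonzero determinant means the columns are linearly independent.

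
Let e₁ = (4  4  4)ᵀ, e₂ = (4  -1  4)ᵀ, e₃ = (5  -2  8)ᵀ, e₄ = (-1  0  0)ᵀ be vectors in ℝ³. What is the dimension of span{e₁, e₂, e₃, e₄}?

Form the matrix with e₁, e₂, e₃, e₄ as columns and reduce.
Exactly 3 pivots survive; hence the rank is 3.
(With 4 elements in a 3-dimensional space the rank is at most 3.)

3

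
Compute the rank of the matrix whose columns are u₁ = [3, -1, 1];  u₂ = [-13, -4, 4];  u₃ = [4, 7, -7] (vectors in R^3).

Row-reduce the 3×3 matrix with these as rows.
There are 2 pivot columns, so rank = 2.

rank 2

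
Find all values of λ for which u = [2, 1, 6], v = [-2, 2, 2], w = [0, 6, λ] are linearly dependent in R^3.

Dependence holds iff the 3×3 matrix [u v w] is singular.
Cofactor expansion gives det = 6*λ - 96.
Solving 6*λ - 96 = 0 yields λ = 16.

λ = 16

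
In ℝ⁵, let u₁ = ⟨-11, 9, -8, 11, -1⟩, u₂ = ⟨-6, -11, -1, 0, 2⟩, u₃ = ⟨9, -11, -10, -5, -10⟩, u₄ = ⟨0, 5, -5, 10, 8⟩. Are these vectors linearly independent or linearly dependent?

linearly independent

Place the vectors as rows of a 4×5 matrix and reduce to echelon form.
The reduction yields 4 nonzero rows, so the rank is 4.
Since rank = 4 (the number of vectors), the set is linearly independent.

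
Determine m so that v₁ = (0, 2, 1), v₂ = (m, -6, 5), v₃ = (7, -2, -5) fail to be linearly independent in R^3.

m = -14

Place the vectors as rows of a 3×3 matrix; dependence ⇔ determinant zero.
Expanding, det = 8*m + 112.
Setting this to zero gives m = -14.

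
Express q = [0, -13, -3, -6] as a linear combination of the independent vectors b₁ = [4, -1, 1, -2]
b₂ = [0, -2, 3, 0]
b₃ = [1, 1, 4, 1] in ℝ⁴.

q = b₁ + 4b₂ - 4b₃

Since b₁, b₂, b₃ are independent, the coefficients expressing q are uniquely determined by a linear system.
Back-substitution yields (α₁, α₂, α₃) = (1, 4, -4).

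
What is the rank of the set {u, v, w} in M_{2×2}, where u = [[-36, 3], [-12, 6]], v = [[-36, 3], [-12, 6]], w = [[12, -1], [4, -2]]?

Represent each element by its coordinate vector in ℝ⁴.
Form the matrix with u, v, w as columns and reduce.
There is 1 pivot column, so rank = 1.

rank 1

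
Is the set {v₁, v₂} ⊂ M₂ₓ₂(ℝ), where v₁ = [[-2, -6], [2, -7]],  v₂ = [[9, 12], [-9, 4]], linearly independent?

Take coordinates with respect to the standard basis {E₁₁, E₁₂, E₂₁, E₂₂}.
Place the vectors as rows of a 2×4 matrix and reduce to echelon form.
The reduction yields 2 nonzero rows, so the rank is 2.
Since rank = 2 (the number of vectors), the set is linearly independent.

linearly independent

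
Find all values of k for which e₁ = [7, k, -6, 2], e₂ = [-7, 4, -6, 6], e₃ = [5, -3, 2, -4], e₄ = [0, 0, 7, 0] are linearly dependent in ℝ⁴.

k = -8

Dependence holds iff the 4×4 matrix [e₁ e₂ e₃ e₄] is singular.
Cofactor expansion gives det = -14*k - 112.
This vanishes exactly when k = -8.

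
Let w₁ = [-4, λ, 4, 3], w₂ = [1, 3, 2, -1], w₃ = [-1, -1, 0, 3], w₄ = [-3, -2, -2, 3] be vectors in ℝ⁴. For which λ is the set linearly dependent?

The vectors are dependent exactly when the determinant of the matrix with rows w₁, w₂, w₃, w₄ vanishes.
Expanding, det = 8*λ - 78.
This vanishes exactly when λ = 39/4.

λ = 39/4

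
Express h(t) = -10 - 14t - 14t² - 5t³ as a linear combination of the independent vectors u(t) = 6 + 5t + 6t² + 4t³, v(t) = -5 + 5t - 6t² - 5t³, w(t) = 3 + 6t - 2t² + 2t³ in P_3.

Identify each element with its coordinate vector in ℝ⁴ via {1, t, …, t³}.
Solve the system with u, v, w as columns and h as the right-hand side.
Back-substitution yields (a₁, a₂, a₃) = (-3, -1, 1).

h = -3u - v + w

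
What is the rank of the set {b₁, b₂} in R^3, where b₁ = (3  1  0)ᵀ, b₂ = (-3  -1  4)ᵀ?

rank 2

Apply Gaussian elimination to the matrix whose rows are b₁, b₂.
There are 2 pivot columns, so rank = 2.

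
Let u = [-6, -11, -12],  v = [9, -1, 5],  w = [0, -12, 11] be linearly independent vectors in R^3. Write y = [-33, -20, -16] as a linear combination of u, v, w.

Write y = c₁u + … + c₃w and equate components.
Back-substitution yields (c₁, c₂, c₃) = (1, -3, 1).

y = u - 3v + w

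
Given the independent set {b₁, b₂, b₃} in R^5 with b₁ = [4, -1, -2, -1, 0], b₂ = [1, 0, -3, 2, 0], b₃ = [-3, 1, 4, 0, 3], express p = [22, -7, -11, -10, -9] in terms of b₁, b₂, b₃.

p = 4b₁ - 3b₂ - 3b₃

Since b₁, b₂, b₃ are independent, the coefficients expressing p are uniquely determined by a linear system.
The system has the unique solution (a₁, a₂, a₃) = (4, -3, -3).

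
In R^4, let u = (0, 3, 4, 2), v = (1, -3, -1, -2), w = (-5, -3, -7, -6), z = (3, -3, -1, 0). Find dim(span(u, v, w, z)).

3

Apply Gaussian elimination to the matrix whose rows are u, v, w, z.
There are 3 pivot columns, so rank = 3.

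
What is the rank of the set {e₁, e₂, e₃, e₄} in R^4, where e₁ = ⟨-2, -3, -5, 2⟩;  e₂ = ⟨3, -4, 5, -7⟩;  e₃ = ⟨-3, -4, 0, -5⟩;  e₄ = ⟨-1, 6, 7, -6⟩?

rank 4

Put the 4×4 matrix [e₁|e₂|e₃|e₄] into echelon form.
Exactly 4 pivots survive; hence the rank is 4.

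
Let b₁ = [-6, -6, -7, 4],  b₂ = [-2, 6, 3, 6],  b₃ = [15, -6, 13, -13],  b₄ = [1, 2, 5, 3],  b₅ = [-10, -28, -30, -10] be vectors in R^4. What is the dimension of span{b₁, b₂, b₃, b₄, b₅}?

3

Form the matrix with b₁, b₂, b₃, b₄, b₅ as columns and reduce.
The echelon form has 3 nonzero rows, so the rank is 3.
(With 5 elements in a 4-dimensional space the rank is at most 4.)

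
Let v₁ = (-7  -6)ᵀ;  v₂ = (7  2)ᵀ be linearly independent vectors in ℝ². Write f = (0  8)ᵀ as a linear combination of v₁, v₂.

Write f = a₁v₁ + a₂v₂ and equate components.
The system has the unique solution (a₁, a₂) = (-2, -2).

f = -2v₁ - 2v₂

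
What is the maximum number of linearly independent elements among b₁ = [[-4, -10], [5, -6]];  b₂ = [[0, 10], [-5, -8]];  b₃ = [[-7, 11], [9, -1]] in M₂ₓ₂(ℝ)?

3

Pass to coordinate vectors with respect to the basis {E₁₁, E₁₂, E₂₁, E₂₂}.
Apply Gaussian elimination to the matrix whose rows are b₁, b₂, b₃.
The echelon form has 3 nonzero rows, so the rank is 3.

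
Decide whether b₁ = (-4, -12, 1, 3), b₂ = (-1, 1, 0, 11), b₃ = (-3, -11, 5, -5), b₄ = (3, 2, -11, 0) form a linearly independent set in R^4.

linearly independent

Row-reduce the matrix whose columns are b₁, b₂, b₃, b₄.
The reduction yields 4 nonzero rows, so the rank is 4.
Since rank = 4 (the number of vectors), the set is linearly independent.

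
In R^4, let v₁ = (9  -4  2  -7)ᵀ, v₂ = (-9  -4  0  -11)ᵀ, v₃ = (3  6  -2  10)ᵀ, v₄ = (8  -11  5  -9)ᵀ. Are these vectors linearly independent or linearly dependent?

linearly independent

Place the vectors as rows of a 4×4 matrix and reduce to echelon form.
The reduction yields 4 nonzero rows, so the rank is 4.
Since rank = 4 (the number of vectors), the set is linearly independent.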